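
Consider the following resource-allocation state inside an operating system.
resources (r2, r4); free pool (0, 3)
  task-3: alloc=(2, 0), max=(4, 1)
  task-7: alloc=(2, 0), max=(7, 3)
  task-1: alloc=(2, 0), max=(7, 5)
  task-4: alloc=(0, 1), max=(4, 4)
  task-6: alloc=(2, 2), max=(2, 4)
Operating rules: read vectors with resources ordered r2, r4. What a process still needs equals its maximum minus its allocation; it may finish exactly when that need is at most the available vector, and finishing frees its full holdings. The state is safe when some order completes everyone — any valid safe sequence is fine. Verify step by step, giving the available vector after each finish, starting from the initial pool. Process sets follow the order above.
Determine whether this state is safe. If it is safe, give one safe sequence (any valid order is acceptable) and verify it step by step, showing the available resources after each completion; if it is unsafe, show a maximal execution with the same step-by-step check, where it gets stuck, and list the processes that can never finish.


The state is UNSAFE.
Key observation: once task-6, task-3, task-4 finish, the pool peaks at (4, 6) — and every remaining process still needs more r2 than that.
Going as far as possible: task-6, task-3, task-4; after that, nothing fits. Verifying each step:
  pool = (0, 3)
  task-6: need (0, 2) fits (0, 3); releases (2, 2), pool now (2, 5)
  task-3: need (2, 1) fits (2, 5); releases (2, 0), pool now (4, 5)
  task-4: need (4, 3) fits (4, 5); releases (0, 1), pool now (4, 6)
  blocked: task-7 wants (5, 3), pool (4, 6) — not enough r2
  blocked: task-1 wants (5, 5), pool (4, 6) — not enough r2
Processes that can never finish: task-7 and task-1.


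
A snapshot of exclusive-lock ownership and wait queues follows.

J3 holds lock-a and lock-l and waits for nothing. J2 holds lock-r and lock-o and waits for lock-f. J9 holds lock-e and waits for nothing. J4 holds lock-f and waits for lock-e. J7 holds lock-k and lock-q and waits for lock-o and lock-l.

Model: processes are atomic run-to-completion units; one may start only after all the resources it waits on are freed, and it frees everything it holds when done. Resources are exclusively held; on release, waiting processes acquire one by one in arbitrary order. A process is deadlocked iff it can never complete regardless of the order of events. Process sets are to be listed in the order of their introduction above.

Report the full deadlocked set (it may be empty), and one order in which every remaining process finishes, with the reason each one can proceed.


Nothing here is deadlocked.
Key observation: no waiting chain loops back on itself — every chain ends at a process that waits on nothing, so everyone eventually runs.
One completion order for the rest: J3, J9, J4, J2, J7.
Verifying each step:
  J3: no waits; runs immediately, freeing lock-a and lock-l
  J9: no waits; runs immediately, freeing lock-e
  run J4 (all its waits — lock-e — are resolved); releases lock-f
  run J2 (all its waits — lock-f — are resolved); releases lock-r and lock-o
  run J7 (all its waits — lock-o and lock-l — are resolved); releases lock-k and lock-q


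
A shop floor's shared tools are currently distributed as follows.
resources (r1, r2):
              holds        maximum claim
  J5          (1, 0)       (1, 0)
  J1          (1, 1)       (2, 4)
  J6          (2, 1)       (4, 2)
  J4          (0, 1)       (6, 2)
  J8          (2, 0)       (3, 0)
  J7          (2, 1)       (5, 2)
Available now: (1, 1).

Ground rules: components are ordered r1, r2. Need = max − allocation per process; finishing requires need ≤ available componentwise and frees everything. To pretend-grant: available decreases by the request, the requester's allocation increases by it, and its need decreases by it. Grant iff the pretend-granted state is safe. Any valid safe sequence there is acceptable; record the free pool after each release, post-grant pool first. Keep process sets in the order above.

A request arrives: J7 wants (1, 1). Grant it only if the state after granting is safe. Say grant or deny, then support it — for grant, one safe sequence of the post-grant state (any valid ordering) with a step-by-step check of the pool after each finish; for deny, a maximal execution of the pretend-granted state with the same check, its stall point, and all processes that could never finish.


GRANT: granting preserves safety; a valid post-grant sequence is J5, J8, J7, J6, J1, J4.
Key observation: even at the reduced pool (0, 0), J5 fits immediately, so safety survives the grant.
Check on the post-grant state, step by step:
  pool = (0, 0)
  J5: need (0, 0) fits (0, 0); releases (1, 0), pool now (1, 0)
  J8: need (1, 0) fits (1, 0); releases (2, 0), pool now (3, 0)
  J7: need (2, 0) fits (3, 0); releases (3, 2), pool now (6, 2)
  J6: need (2, 1) fits (6, 2); releases (2, 1), pool now (8, 3)
  J1: need (1, 3) fits (8, 3); releases (1, 1), pool now (9, 4)
  J4: need (6, 1) fits (9, 4); releases (0, 1), pool now (9, 5)


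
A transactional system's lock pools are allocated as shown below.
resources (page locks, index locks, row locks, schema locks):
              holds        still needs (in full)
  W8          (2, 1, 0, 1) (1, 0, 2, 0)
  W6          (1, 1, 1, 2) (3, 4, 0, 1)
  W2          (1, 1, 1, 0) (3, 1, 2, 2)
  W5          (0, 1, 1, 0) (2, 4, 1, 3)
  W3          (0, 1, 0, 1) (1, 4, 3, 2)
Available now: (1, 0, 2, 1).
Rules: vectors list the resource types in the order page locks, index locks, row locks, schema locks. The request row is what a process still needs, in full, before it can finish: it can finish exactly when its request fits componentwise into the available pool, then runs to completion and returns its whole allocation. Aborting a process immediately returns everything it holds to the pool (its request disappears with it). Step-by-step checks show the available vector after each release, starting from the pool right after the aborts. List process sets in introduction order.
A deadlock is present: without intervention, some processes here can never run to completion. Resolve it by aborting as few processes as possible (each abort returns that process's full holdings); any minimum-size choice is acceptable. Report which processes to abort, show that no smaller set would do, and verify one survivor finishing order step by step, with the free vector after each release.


The answer: abort W5 and W3.
Key observation: no ordering could ever have run W6 before the abort of W5 and W3; with (0, 2, 1, 1) back in the pool it fits at step 3.
No one abort is enough; case by case: W8 alone leaves W6 blocked (short on index locks); W6 alone leaves W5 blocked (short on index locks); W2 alone leaves W6 blocked (short on index locks); W5 alone leaves W6 blocked (short on index locks); W3 alone leaves W6 blocked (short on index locks).
Survivors finish in the order: W8, W2, W6. Walking it through (pool after the aborts first):
  pool = (1, 2, 3, 2)
  W8: need (1, 0, 2, 0) fits (1, 2, 3, 2); releases (2, 1, 0, 1), pool now (3, 3, 3, 3)
  W2: need (3, 1, 2, 2) fits (3, 3, 3, 3); releases (1, 1, 1, 0), pool now (4, 4, 4, 3)
  W6: need (3, 4, 0, 1) fits (4, 4, 4, 3); releases (1, 1, 1, 2), pool now (5, 5, 5, 5)


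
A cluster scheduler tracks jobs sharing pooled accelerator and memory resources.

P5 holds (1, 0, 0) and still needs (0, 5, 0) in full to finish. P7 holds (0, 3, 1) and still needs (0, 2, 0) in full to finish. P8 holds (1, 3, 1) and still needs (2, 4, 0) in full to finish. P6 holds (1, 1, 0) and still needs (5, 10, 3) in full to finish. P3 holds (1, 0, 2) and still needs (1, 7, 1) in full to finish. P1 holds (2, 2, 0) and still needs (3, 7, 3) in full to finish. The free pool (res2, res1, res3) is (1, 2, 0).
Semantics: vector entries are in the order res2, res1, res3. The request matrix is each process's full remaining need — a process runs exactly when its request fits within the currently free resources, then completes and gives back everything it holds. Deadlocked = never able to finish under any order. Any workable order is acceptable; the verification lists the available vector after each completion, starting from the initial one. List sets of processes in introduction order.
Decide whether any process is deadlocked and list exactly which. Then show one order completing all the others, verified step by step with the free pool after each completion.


No process is deadlocked.
Key observation: P7 leads a chain of completions in which each release enables another process.
The rest can finish in the order P7, P5, P8, P3, P1, P6. Walking it through:
  pool = (1, 2, 0)
  P7 needs (0, 2, 0) <= (1, 2, 0) -> finishes; pool += (0, 3, 1) = (1, 5, 1)
  P5 needs (0, 5, 0) <= (1, 5, 1) -> finishes; pool += (1, 0, 0) = (2, 5, 1)
  P8 needs (2, 4, 0) <= (2, 5, 1) -> finishes; pool += (1, 3, 1) = (3, 8, 2)
  P3 needs (1, 7, 1) <= (3, 8, 2) -> finishes; pool += (1, 0, 2) = (4, 8, 4)
  P1 needs (3, 7, 3) <= (4, 8, 4) -> finishes; pool += (2, 2, 0) = (6, 10, 4)
  P6 needs (5, 10, 3) <= (6, 10, 4) -> finishes; pool += (1, 1, 0) = (7, 11, 4)


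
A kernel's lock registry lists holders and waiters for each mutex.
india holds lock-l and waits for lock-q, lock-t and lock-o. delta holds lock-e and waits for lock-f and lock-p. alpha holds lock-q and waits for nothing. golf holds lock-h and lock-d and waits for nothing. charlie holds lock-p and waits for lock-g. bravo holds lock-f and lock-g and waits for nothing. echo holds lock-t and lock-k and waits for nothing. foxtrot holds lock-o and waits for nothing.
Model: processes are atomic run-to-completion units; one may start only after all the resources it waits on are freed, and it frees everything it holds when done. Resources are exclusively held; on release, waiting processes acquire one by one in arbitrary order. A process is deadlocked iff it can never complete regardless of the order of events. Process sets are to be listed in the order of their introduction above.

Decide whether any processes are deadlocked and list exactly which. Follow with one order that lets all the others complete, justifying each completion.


No process is deadlocked.
Key observation: the wait graph is acyclic; completion cascades from the unblocked processes through everyone else.
One completion order for the rest: golf, echo, bravo, alpha, charlie, foxtrot, delta, india.
Check, step by step:
  golf: no waits; runs immediately, freeing lock-h and lock-d
  echo: no waits; runs immediately, freeing lock-t and lock-k
  bravo: no waits; runs immediately, freeing lock-f and lock-g
  alpha: no waits; runs immediately, freeing lock-q
  charlie waits on lock-g — all released -> runs and releases lock-p
  foxtrot: no waits; runs immediately, freeing lock-o
  delta waits on lock-f and lock-p — all released -> runs and releases lock-e
  india waits on lock-q, lock-t and lock-o — all released -> runs and releases lock-l


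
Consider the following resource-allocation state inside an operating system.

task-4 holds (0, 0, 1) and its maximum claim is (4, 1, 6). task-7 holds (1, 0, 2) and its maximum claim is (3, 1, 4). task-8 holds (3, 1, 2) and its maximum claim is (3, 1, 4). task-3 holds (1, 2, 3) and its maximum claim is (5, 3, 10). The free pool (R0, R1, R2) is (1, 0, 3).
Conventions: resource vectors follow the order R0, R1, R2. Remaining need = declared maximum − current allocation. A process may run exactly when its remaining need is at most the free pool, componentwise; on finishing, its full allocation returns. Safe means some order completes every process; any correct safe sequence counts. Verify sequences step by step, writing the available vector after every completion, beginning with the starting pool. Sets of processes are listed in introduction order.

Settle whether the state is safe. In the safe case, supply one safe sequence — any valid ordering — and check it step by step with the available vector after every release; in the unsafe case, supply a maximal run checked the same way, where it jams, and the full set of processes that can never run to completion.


SAFE, for example via the order task-8, task-4, task-7, task-3.
Key observation: task-4 is the earliest step where a requested resource binds exactly: need (4, 1, 5), pool (4, 1, 5) at its turn.
Verifying each step:
  pool = (1, 0, 3)
  task-8 needs (0, 0, 2) <= (1, 0, 3) -> finishes; pool += (3, 1, 2) = (4, 1, 5)
  task-4 needs (4, 1, 5) <= (4, 1, 5) -> finishes; pool += (0, 0, 1) = (4, 1, 6)
  task-7 needs (2, 1, 2) <= (4, 1, 6) -> finishes; pool += (1, 0, 2) = (5, 1, 8)
  task-3 needs (4, 1, 7) <= (5, 1, 8) -> finishes; pool += (1, 2, 3) = (6, 3, 11)


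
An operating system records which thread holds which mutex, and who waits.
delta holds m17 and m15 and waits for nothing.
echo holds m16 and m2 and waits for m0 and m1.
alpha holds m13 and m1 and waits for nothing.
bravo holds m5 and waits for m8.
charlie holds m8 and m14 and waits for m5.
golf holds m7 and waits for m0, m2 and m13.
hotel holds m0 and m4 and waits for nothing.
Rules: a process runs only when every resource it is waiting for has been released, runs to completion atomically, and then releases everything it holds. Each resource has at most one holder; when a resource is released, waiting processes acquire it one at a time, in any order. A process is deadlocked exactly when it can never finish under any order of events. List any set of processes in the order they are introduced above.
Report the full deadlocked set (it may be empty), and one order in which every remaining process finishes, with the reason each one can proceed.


Deadlocked set: bravo and charlie.
Key observation: bravo -> charlie -> bravo is a circular wait — nothing in it can go first; no other process is dragged down with it.
A valid finishing order for the others: alpha, delta, hotel, echo, golf.
Step-by-step check:
  run alpha (it waits on nothing); releases m13 and m1
  run delta (it waits on nothing); releases m17 and m15
  run hotel (it waits on nothing); releases m0 and m4
  echo waits on m0 and m1 — all released -> runs and releases m16 and m2
  golf waits on m0, m2 and m13 — all released -> runs and releases m7


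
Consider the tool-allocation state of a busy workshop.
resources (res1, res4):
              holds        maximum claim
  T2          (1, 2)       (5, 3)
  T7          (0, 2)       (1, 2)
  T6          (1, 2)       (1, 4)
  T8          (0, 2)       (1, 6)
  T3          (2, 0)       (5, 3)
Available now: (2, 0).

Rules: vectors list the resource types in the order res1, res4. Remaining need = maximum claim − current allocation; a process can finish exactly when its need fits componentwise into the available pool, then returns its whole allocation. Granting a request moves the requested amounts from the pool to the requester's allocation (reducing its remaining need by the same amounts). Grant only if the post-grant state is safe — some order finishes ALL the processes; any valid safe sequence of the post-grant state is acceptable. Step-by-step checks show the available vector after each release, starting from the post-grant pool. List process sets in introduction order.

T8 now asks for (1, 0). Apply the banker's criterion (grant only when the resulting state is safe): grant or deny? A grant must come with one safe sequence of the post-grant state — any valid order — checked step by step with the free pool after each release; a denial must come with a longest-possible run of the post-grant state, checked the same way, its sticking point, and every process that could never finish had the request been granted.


GRANT: granting preserves safety; a valid post-grant sequence is T7, T6, T8, T3, T2.
Key observation: the grant leaves (1, 0) free — enough for T7, whose release restarts the cascade.
Step-by-step check of the post-grant state:
  pool = (1, 0)
  run T7 (needs (1, 0), free (1, 0)); after release of (0, 2) the pool is (1, 2)
  run T6 (needs (0, 2), free (1, 2)); after release of (1, 2) the pool is (2, 4)
  run T8 (needs (0, 4), free (2, 4)); after release of (1, 2) the pool is (3, 6)
  run T3 (needs (3, 3), free (3, 6)); after release of (2, 0) the pool is (5, 6)
  run T2 (needs (4, 1), free (5, 6)); after release of (1, 2) the pool is (6, 8)


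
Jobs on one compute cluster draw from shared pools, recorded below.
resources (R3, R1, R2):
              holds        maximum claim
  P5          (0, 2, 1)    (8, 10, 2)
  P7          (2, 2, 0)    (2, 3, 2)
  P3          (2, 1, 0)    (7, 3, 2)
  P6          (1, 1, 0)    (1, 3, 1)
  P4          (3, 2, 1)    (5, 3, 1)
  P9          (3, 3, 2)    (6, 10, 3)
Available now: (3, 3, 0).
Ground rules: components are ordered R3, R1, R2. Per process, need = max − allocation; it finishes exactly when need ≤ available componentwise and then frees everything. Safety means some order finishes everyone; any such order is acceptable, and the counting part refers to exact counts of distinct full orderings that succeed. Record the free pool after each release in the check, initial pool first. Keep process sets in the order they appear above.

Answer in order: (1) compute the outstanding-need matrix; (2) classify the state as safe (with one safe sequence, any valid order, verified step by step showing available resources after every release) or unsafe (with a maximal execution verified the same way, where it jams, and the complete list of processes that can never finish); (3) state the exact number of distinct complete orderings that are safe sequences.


(1) Remaining need (order R3, R1, R2):
  P5: (8, 8, 1)
  P7: (0, 1, 2)
  P3: (5, 2, 2)
  P6: (0, 2, 1)
  P4: (2, 1, 0)
  P9: (3, 7, 1)
(2) The state is UNSAFE.
Key observation: after P4, P6 the pool peaks at (7, 6, 1), and each blocked process is short somewhere: P5 on R3, R1; P7 on R2; P3 on R2; P9 on R1.
A maximal execution: P4, P6 — then nothing else fits. Step-by-step check:
  pool = (3, 3, 0)
  P4 needs (2, 1, 0) <= (3, 3, 0) -> finishes; pool += (3, 2, 1) = (6, 5, 1)
  P6 needs (0, 2, 1) <= (6, 5, 1) -> finishes; pool += (1, 1, 0) = (7, 6, 1)
  P5 still needs (8, 8, 1) but only (7, 6, 1) is free — short on R3 and R1
  P7 still needs (0, 1, 2) but only (7, 6, 1) is free — short on R2
  P3 still needs (5, 2, 2) but only (7, 6, 1) is free — short on R2
  P9 still needs (3, 7, 1) but only (7, 6, 1) is free — short on R1
Processes that can never finish: P5, P7, P3 and P9.
(3) Exactly 0 of the possible complete orderings are safe sequences.


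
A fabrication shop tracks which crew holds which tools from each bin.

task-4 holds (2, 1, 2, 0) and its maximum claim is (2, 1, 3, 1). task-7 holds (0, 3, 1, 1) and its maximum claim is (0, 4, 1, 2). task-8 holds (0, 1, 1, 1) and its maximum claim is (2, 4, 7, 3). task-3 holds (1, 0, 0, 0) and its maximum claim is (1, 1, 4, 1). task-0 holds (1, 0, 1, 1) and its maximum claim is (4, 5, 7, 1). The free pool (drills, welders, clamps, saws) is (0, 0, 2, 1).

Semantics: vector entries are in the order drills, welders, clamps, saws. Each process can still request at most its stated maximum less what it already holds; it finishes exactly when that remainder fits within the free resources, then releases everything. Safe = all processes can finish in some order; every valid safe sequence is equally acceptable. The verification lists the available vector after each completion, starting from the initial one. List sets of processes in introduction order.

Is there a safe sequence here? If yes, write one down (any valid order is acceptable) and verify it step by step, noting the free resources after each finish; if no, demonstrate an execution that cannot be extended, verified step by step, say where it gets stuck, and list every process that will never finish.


The state is UNSAFE.
Key observation: the wall is clamps: completing task-4, task-7, task-3 brings the pool only to (3, 4, 5, 2), and all the rest need more.
A maximal execution: task-4, task-7, task-3 — then nothing else fits. Walking it through:
  pool = (0, 0, 2, 1)
  run task-4 (needs (0, 0, 1, 1), free (0, 0, 2, 1)); after release of (2, 1, 2, 0) the pool is (2, 1, 4, 1)
  run task-7 (needs (0, 1, 0, 1), free (2, 1, 4, 1)); after release of (0, 3, 1, 1) the pool is (2, 4, 5, 2)
  run task-3 (needs (0, 1, 4, 1), free (2, 4, 5, 2)); after release of (1, 0, 0, 0) the pool is (3, 4, 5, 2)
  task-8 still needs (2, 3, 6, 2) but only (3, 4, 5, 2) is free — short on clamps
  task-0 still needs (3, 5, 6, 0) but only (3, 4, 5, 2) is free — short on welders and clamps
Processes that can never finish: task-8 and task-0.


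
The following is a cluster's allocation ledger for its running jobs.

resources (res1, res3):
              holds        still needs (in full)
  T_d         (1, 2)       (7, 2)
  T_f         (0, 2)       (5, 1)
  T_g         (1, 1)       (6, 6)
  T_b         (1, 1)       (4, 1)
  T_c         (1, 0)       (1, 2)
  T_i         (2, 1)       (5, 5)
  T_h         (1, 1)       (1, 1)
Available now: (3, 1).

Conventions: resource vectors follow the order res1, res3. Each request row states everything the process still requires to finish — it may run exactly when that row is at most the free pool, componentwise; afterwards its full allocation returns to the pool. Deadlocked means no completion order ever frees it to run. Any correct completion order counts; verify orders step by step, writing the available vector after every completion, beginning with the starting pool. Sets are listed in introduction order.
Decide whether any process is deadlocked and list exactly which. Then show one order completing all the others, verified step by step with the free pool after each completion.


No process is deadlocked.
Key observation: T_h fits the free pool immediately, and its release cascades until everyone finishes.
One completion order for the rest: T_h, T_b, T_f, T_i, T_d, T_c, T_g. Walking it through:
  pool = (3, 1)
  run T_h (needs (1, 1), free (3, 1)); after release of (1, 1) the pool is (4, 2)
  run T_b (needs (4, 1), free (4, 2)); after release of (1, 1) the pool is (5, 3)
  run T_f (needs (5, 1), free (5, 3)); after release of (0, 2) the pool is (5, 5)
  run T_i (needs (5, 5), free (5, 5)); after release of (2, 1) the pool is (7, 6)
  run T_d (needs (7, 2), free (7, 6)); after release of (1, 2) the pool is (8, 8)
  run T_c (needs (1, 2), free (8, 8)); after release of (1, 0) the pool is (9, 8)
  run T_g (needs (6, 6), free (9, 8)); after release of (1, 1) the pool is (10, 9)


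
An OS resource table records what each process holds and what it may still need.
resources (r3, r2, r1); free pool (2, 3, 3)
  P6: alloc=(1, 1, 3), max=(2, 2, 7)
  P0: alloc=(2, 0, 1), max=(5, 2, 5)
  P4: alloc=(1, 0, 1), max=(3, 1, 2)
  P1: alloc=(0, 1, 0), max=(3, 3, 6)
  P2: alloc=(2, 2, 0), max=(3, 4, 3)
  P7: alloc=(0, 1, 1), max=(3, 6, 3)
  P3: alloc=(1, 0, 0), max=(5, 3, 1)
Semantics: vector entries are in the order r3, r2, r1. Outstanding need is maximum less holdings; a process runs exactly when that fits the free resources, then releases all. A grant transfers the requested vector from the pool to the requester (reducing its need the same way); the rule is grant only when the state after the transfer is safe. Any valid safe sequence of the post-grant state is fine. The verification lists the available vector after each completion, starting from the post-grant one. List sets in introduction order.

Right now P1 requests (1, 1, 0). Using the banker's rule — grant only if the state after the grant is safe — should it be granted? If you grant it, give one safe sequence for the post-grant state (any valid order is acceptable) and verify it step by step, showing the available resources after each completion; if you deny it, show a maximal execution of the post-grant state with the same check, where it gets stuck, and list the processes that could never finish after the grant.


GRANT: granting preserves safety; a valid post-grant sequence is P2, P4, P6, P3, P7, P1, P0.
Key observation: with (1, 2, 3) left after the transfer, P2 can run at once — the state stays safe.
Step-by-step check of the post-grant state:
  pool = (1, 2, 3)
  P2 needs (1, 2, 3) <= (1, 2, 3) -> finishes; pool += (2, 2, 0) = (3, 4, 3)
  P4 needs (2, 1, 1) <= (3, 4, 3) -> finishes; pool += (1, 0, 1) = (4, 4, 4)
  P6 needs (1, 1, 4) <= (4, 4, 4) -> finishes; pool += (1, 1, 3) = (5, 5, 7)
  P3 needs (4, 3, 1) <= (5, 5, 7) -> finishes; pool += (1, 0, 0) = (6, 5, 7)
  P7 needs (3, 5, 2) <= (6, 5, 7) -> finishes; pool += (0, 1, 1) = (6, 6, 8)
  P1 needs (2, 1, 6) <= (6, 6, 8) -> finishes; pool += (1, 2, 0) = (7, 8, 8)
  P0 needs (3, 2, 4) <= (7, 8, 8) -> finishes; pool += (2, 0, 1) = (9, 8, 9)


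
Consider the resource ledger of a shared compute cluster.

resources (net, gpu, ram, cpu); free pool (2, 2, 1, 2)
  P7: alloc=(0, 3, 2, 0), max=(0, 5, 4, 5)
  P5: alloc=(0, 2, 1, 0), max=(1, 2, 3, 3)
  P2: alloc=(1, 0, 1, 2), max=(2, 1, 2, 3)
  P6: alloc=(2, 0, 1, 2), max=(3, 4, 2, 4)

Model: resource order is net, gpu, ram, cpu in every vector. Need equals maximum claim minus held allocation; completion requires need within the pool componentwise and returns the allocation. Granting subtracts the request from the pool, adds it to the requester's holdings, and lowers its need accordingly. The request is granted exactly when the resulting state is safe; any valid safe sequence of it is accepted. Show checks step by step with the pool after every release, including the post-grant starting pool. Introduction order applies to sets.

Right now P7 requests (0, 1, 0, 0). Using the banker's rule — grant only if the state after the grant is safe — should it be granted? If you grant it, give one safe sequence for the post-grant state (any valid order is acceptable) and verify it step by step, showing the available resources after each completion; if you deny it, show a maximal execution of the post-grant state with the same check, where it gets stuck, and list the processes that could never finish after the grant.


DENY — the pretend-granted state is unsafe.
Key observation: after P2, P5 the pool peaks at (3, 3, 3, 4), and each blocked process is short somewhere: P7 on cpu; P6 on gpu.
After a pretend grant, a maximal execution: P2, P5 — then nothing else fits. Step-by-step check:
  pool = (2, 1, 1, 2)
  run P2 (needs (1, 1, 1, 1), free (2, 1, 1, 2)); after release of (1, 0, 1, 2) the pool is (3, 1, 2, 4)
  run P5 (needs (1, 0, 2, 3), free (3, 1, 2, 4)); after release of (0, 2, 1, 0) the pool is (3, 3, 3, 4)
  P7 still needs (0, 1, 2, 5) but only (3, 3, 3, 4) is free — short on cpu
  P6 still needs (1, 4, 1, 2) but only (3, 3, 3, 4) is free — short on gpu
Post-grant, the permanently blocked set is P7 and P6.


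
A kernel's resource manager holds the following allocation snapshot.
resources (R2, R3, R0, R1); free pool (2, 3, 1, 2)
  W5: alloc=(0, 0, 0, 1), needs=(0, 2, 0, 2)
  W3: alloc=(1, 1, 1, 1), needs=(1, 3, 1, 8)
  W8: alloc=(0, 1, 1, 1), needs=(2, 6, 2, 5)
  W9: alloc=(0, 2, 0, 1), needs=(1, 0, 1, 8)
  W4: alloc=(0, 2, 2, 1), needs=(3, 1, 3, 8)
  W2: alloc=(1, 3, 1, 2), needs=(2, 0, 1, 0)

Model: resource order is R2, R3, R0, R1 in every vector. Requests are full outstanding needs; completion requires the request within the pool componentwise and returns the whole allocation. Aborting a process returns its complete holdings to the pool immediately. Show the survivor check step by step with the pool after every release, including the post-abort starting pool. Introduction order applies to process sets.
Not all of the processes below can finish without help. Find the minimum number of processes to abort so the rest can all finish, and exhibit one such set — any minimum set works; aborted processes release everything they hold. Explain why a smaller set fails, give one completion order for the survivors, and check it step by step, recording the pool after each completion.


Abort W3 and W9.
Key observation: W4 was stuck for good until W3 and W9 gave back (1, 3, 1, 2); in the order shown it finishes at step 4.
Minimality, checking each single-abort alternative: W5 alone leaves W3 blocked (short on R1); W3 alone leaves W9 blocked (short on R1); W8 alone leaves W3 blocked (short on R1); W9 alone leaves W3 blocked (short on R1); W4 alone leaves W3 blocked (short on R1); W2 alone leaves W3 blocked (short on R1).
Survivors finish in the order: W5, W2, W8, W4. Walking it through (pool after the aborts first):
  pool = (3, 6, 2, 4)
  W5: need (0, 2, 0, 2) fits (3, 6, 2, 4); releases (0, 0, 0, 1), pool now (3, 6, 2, 5)
  W2: need (2, 0, 1, 0) fits (3, 6, 2, 5); releases (1, 3, 1, 2), pool now (4, 9, 3, 7)
  W8: need (2, 6, 2, 5) fits (4, 9, 3, 7); releases (0, 1, 1, 1), pool now (4, 10, 4, 8)
  W4: need (3, 1, 3, 8) fits (4, 10, 4, 8); releases (0, 2, 2, 1), pool now (4, 12, 6, 9)


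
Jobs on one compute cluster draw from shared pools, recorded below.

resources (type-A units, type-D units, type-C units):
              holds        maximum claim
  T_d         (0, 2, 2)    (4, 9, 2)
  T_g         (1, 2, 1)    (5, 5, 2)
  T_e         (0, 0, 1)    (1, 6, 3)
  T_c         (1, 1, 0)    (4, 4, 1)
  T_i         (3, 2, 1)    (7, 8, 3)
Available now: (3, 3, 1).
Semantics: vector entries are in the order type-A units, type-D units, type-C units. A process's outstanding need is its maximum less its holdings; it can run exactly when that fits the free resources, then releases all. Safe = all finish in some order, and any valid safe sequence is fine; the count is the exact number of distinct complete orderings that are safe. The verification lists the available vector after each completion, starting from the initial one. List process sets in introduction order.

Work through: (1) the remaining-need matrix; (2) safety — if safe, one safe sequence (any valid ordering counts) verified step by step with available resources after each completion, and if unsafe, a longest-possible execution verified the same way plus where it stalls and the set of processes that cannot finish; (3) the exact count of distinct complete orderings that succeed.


(1) Need matrix, components ordered type-A units, type-D units, type-C units:
  T_d: (4, 7, 0)
  T_g: (4, 3, 1)
  T_e: (1, 6, 2)
  T_c: (3, 3, 1)
  T_i: (4, 6, 2)
(2) SAFE, for example via the order T_c, T_g, T_i, T_e, T_d.
Key observation: the first exact fit in this order is T_c — it needs (3, 3, 1) with (3, 3, 1) free, meeting a requested resource to the last unit.
Walking it through:
  pool = (3, 3, 1)
  T_c: need (3, 3, 1) fits (3, 3, 1); releases (1, 1, 0), pool now (4, 4, 1)
  T_g: need (4, 3, 1) fits (4, 4, 1); releases (1, 2, 1), pool now (5, 6, 2)
  T_i: need (4, 6, 2) fits (5, 6, 2); releases (3, 2, 1), pool now (8, 8, 3)
  T_e: need (1, 6, 2) fits (8, 8, 3); releases (0, 0, 1), pool now (8, 8, 4)
  T_d: need (4, 7, 0) fits (8, 8, 4); releases (0, 2, 2), pool now (8, 10, 6)
(3) Exactly 3 of the possible complete orderings are safe sequences.


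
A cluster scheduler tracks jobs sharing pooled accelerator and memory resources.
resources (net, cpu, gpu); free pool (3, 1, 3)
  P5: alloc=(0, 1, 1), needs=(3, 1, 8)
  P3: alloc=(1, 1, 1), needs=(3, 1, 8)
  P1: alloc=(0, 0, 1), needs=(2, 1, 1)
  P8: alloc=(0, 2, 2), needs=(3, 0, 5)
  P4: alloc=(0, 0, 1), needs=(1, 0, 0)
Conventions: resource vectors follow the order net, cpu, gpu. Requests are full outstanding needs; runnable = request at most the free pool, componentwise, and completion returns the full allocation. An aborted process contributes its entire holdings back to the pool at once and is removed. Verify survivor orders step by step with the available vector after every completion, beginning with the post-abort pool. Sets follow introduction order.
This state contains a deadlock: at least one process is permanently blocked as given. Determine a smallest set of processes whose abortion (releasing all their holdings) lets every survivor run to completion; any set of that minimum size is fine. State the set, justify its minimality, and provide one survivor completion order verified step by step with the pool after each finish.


Minimum abort set: P5.
Key observation: P3 was stuck for good until P5 gave back (0, 1, 1); in the order shown it finishes at step 4.
Why nothing smaller works: aborting no one leaves the state deadlocked as given.
Survivors finish in the order: P1, P8, P4, P3. Check, step by step (pool after the aborts first):
  pool = (3, 2, 4)
  run P1 (needs (2, 1, 1), free (3, 2, 4)); after release of (0, 0, 1) the pool is (3, 2, 5)
  run P8 (needs (3, 0, 5), free (3, 2, 5)); after release of (0, 2, 2) the pool is (3, 4, 7)
  run P4 (needs (1, 0, 0), free (3, 4, 7)); after release of (0, 0, 1) the pool is (3, 4, 8)
  run P3 (needs (3, 1, 8), free (3, 4, 8)); after release of (1, 1, 1) the pool is (4, 5, 9)


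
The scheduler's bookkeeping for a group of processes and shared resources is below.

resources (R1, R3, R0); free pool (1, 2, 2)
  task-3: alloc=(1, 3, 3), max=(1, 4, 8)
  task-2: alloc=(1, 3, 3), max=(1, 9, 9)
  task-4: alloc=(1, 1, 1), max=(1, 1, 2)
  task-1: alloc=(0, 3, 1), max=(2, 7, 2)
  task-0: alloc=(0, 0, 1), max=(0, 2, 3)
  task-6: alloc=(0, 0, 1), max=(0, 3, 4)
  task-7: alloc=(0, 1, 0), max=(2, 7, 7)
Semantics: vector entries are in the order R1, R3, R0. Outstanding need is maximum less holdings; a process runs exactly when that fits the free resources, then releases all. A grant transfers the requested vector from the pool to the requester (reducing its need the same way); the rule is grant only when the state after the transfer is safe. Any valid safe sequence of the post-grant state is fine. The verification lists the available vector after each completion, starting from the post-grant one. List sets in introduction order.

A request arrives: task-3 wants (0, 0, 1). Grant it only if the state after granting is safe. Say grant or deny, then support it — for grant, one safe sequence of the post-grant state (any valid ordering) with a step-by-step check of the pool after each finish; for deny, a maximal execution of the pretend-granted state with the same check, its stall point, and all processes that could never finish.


GRANT. The post-grant state is safe; one safe sequence: task-4, task-0, task-6, task-3, task-1, task-7, task-2.
Key observation: after the grant the pool drops to (1, 2, 1), which still lets task-4 finish first and unwind the rest.
Check on the post-grant state, step by step:
  pool = (1, 2, 1)
  task-4 needs (0, 0, 1) <= (1, 2, 1) -> finishes; pool += (1, 1, 1) = (2, 3, 2)
  task-0 needs (0, 2, 2) <= (2, 3, 2) -> finishes; pool += (0, 0, 1) = (2, 3, 3)
  task-6 needs (0, 3, 3) <= (2, 3, 3) -> finishes; pool += (0, 0, 1) = (2, 3, 4)
  task-3 needs (0, 1, 4) <= (2, 3, 4) -> finishes; pool += (1, 3, 4) = (3, 6, 8)
  task-1 needs (2, 4, 1) <= (3, 6, 8) -> finishes; pool += (0, 3, 1) = (3, 9, 9)
  task-7 needs (2, 6, 7) <= (3, 9, 9) -> finishes; pool += (0, 1, 0) = (3, 10, 9)
  task-2 needs (0, 6, 6) <= (3, 10, 9) -> finishes; pool += (1, 3, 3) = (4, 13, 12)


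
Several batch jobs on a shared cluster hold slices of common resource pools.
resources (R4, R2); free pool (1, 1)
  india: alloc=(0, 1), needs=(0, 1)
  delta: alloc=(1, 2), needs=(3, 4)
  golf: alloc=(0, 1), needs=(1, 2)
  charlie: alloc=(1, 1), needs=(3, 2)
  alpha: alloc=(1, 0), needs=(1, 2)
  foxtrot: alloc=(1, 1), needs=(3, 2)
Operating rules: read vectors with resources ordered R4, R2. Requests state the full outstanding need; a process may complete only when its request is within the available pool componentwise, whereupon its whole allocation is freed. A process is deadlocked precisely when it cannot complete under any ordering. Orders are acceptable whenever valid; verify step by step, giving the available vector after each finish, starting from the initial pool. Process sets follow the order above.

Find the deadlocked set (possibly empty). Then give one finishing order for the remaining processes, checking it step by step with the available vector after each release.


Deadlocked set: delta, charlie and foxtrot.
Key observation: india, alpha, golf can finish, but then (2, 3) is all there is, and the blocked group's R4 demands exceed it.
The rest can finish in the order india, alpha, golf. Step-by-step check:
  pool = (1, 1)
  india: need (0, 1) fits (1, 1); releases (0, 1), pool now (1, 2)
  alpha: need (1, 2) fits (1, 2); releases (1, 0), pool now (2, 2)
  golf: need (1, 2) fits (2, 2); releases (0, 1), pool now (2, 3)
None of the blocked processes ever fits:
  delta still needs (3, 4) but only (2, 3) is free — short on R4 and R2
  charlie still needs (3, 2) but only (2, 3) is free — short on R4
  foxtrot still needs (3, 2) but only (2, 3) is free — short on R4


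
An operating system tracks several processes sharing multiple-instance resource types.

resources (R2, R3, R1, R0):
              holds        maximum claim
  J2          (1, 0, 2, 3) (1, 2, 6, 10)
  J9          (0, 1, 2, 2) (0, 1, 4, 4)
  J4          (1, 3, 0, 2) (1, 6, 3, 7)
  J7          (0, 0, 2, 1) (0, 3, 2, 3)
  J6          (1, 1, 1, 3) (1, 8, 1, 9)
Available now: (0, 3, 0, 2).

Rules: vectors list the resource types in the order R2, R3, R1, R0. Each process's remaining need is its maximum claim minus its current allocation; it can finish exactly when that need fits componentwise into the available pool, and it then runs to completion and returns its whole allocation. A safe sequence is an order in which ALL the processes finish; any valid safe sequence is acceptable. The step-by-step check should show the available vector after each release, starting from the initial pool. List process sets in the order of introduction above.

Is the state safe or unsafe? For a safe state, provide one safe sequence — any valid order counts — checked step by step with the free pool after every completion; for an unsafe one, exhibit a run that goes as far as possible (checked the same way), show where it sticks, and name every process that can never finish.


The state is SAFE; one workable sequence: J7, J9, J4, J6, J2.
Key observation: reading the order forward, J7 is the first process whose need (0, 3, 0, 2) meets the free pool (0, 3, 0, 2) exactly on a resource it requests.
Verifying each step:
  pool = (0, 3, 0, 2)
  run J7 (needs (0, 3, 0, 2), free (0, 3, 0, 2)); after release of (0, 0, 2, 1) the pool is (0, 3, 2, 3)
  run J9 (needs (0, 0, 2, 2), free (0, 3, 2, 3)); after release of (0, 1, 2, 2) the pool is (0, 4, 4, 5)
  run J4 (needs (0, 3, 3, 5), free (0, 4, 4, 5)); after release of (1, 3, 0, 2) the pool is (1, 7, 4, 7)
  run J6 (needs (0, 7, 0, 6), free (1, 7, 4, 7)); after release of (1, 1, 1, 3) the pool is (2, 8, 5, 10)
  run J2 (needs (0, 2, 4, 7), free (2, 8, 5, 10)); after release of (1, 0, 2, 3) the pool is (3, 8, 7, 13)


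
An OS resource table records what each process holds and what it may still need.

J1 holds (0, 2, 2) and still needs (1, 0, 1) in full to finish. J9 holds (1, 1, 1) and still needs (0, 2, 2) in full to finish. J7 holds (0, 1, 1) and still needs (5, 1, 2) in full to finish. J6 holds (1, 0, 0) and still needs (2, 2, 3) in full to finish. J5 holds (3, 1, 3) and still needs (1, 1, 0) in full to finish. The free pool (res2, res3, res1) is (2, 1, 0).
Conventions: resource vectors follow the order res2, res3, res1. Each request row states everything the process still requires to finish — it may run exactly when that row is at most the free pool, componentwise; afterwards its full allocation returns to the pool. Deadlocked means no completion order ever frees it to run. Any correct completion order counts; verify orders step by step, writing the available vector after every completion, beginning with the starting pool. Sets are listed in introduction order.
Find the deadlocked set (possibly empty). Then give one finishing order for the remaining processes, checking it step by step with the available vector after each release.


No process is deadlocked.
Key observation: beginning at J5, releases accumulate fast enough that every process eventually fits.
A valid finishing order for the others: J5, J1, J7, J6, J9. Check, step by step:
  pool = (2, 1, 0)
  run J5 (needs (1, 1, 0), free (2, 1, 0)); after release of (3, 1, 3) the pool is (5, 2, 3)
  run J1 (needs (1, 0, 1), free (5, 2, 3)); after release of (0, 2, 2) the pool is (5, 4, 5)
  run J7 (needs (5, 1, 2), free (5, 4, 5)); after release of (0, 1, 1) the pool is (5, 5, 6)
  run J6 (needs (2, 2, 3), free (5, 5, 6)); after release of (1, 0, 0) the pool is (6, 5, 6)
  run J9 (needs (0, 2, 2), free (6, 5, 6)); after release of (1, 1, 1) the pool is (7, 6, 7)
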